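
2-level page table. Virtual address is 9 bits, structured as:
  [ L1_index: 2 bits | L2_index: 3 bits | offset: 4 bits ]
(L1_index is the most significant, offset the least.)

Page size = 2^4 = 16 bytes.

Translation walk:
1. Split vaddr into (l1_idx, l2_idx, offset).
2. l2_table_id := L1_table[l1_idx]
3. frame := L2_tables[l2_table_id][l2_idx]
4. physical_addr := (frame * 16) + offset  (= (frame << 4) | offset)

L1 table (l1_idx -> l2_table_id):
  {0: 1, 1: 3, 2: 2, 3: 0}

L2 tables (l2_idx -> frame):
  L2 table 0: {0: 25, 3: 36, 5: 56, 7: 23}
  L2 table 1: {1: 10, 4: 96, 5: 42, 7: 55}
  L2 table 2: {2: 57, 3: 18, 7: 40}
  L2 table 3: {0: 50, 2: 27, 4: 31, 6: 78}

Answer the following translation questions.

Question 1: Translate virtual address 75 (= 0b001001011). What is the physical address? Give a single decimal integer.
Answer: 1547

Derivation:
vaddr = 75 = 0b001001011
Split: l1_idx=0, l2_idx=4, offset=11
L1[0] = 1
L2[1][4] = 96
paddr = 96 * 16 + 11 = 1547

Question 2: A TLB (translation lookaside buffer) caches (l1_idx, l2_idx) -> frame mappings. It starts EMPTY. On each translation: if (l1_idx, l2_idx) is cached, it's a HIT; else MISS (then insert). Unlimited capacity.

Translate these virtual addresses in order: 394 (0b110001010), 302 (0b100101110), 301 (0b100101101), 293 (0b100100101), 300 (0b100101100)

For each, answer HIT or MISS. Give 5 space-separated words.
vaddr=394: (3,0) not in TLB -> MISS, insert
vaddr=302: (2,2) not in TLB -> MISS, insert
vaddr=301: (2,2) in TLB -> HIT
vaddr=293: (2,2) in TLB -> HIT
vaddr=300: (2,2) in TLB -> HIT

Answer: MISS MISS HIT HIT HIT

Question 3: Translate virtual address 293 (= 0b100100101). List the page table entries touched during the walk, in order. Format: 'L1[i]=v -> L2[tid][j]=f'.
Answer: L1[2]=2 -> L2[2][2]=57

Derivation:
vaddr = 293 = 0b100100101
Split: l1_idx=2, l2_idx=2, offset=5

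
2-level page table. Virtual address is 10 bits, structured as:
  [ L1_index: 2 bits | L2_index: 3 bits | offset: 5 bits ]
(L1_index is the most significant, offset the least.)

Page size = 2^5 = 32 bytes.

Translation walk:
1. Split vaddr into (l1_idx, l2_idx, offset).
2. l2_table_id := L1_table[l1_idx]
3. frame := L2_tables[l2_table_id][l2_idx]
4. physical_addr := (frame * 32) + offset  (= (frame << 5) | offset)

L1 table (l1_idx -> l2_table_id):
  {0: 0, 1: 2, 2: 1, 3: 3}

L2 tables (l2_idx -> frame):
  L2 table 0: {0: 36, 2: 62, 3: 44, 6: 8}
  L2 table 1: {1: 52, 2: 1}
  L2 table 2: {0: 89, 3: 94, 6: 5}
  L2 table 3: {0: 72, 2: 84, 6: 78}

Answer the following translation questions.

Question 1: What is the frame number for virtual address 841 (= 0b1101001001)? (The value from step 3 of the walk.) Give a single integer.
Answer: 84

Derivation:
vaddr = 841: l1_idx=3, l2_idx=2
L1[3] = 3; L2[3][2] = 84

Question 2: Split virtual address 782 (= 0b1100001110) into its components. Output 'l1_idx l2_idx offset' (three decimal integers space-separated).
Answer: 3 0 14

Derivation:
vaddr = 782 = 0b1100001110
  top 2 bits -> l1_idx = 3
  next 3 bits -> l2_idx = 0
  bottom 5 bits -> offset = 14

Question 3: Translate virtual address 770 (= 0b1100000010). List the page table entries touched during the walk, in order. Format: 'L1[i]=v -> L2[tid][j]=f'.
Answer: L1[3]=3 -> L2[3][0]=72

Derivation:
vaddr = 770 = 0b1100000010
Split: l1_idx=3, l2_idx=0, offset=2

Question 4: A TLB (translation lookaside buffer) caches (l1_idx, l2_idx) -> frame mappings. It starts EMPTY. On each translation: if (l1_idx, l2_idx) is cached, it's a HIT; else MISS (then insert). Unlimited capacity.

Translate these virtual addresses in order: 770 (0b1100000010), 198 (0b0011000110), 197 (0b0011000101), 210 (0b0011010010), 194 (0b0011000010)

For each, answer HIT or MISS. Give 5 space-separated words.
Answer: MISS MISS HIT HIT HIT

Derivation:
vaddr=770: (3,0) not in TLB -> MISS, insert
vaddr=198: (0,6) not in TLB -> MISS, insert
vaddr=197: (0,6) in TLB -> HIT
vaddr=210: (0,6) in TLB -> HIT
vaddr=194: (0,6) in TLB -> HIT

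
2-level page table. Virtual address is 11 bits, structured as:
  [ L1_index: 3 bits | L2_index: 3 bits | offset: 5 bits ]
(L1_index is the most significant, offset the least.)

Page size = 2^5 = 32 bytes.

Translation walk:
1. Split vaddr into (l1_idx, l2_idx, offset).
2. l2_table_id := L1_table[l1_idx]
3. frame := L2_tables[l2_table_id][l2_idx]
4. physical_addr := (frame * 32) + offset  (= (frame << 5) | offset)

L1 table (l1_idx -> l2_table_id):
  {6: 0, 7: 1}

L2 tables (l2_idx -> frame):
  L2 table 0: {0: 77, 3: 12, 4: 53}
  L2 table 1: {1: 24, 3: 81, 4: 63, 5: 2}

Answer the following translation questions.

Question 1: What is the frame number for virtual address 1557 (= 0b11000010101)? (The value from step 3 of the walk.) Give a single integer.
Answer: 77

Derivation:
vaddr = 1557: l1_idx=6, l2_idx=0
L1[6] = 0; L2[0][0] = 77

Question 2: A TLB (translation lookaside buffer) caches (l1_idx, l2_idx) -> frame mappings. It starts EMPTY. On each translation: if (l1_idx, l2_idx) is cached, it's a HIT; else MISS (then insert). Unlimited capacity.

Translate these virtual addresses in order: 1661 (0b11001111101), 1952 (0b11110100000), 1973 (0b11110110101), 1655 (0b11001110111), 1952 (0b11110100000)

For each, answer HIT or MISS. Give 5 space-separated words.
vaddr=1661: (6,3) not in TLB -> MISS, insert
vaddr=1952: (7,5) not in TLB -> MISS, insert
vaddr=1973: (7,5) in TLB -> HIT
vaddr=1655: (6,3) in TLB -> HIT
vaddr=1952: (7,5) in TLB -> HIT

Answer: MISS MISS HIT HIT HIT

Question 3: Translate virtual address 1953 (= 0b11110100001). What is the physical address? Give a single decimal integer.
Answer: 65

Derivation:
vaddr = 1953 = 0b11110100001
Split: l1_idx=7, l2_idx=5, offset=1
L1[7] = 1
L2[1][5] = 2
paddr = 2 * 32 + 1 = 65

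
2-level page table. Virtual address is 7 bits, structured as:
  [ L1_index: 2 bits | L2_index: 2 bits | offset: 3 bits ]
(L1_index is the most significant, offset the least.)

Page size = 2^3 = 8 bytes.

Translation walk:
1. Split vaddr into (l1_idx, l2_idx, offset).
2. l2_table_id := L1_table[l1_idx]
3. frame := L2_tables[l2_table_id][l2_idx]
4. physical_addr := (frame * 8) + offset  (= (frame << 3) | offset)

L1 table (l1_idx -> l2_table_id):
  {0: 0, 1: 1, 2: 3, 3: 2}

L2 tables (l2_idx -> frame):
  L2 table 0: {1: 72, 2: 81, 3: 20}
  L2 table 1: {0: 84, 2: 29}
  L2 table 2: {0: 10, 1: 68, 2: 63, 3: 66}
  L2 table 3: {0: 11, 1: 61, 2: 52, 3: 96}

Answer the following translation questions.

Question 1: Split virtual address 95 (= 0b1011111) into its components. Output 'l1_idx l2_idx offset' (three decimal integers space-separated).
vaddr = 95 = 0b1011111
  top 2 bits -> l1_idx = 2
  next 2 bits -> l2_idx = 3
  bottom 3 bits -> offset = 7

Answer: 2 3 7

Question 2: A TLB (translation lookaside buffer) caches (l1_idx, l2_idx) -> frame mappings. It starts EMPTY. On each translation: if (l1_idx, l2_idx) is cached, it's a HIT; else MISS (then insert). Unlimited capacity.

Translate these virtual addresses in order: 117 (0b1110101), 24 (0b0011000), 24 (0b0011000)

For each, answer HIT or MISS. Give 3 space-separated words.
Answer: MISS MISS HIT

Derivation:
vaddr=117: (3,2) not in TLB -> MISS, insert
vaddr=24: (0,3) not in TLB -> MISS, insert
vaddr=24: (0,3) in TLB -> HIT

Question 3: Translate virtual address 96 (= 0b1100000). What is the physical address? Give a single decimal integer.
vaddr = 96 = 0b1100000
Split: l1_idx=3, l2_idx=0, offset=0
L1[3] = 2
L2[2][0] = 10
paddr = 10 * 8 + 0 = 80

Answer: 80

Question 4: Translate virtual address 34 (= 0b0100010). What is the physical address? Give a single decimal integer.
vaddr = 34 = 0b0100010
Split: l1_idx=1, l2_idx=0, offset=2
L1[1] = 1
L2[1][0] = 84
paddr = 84 * 8 + 2 = 674

Answer: 674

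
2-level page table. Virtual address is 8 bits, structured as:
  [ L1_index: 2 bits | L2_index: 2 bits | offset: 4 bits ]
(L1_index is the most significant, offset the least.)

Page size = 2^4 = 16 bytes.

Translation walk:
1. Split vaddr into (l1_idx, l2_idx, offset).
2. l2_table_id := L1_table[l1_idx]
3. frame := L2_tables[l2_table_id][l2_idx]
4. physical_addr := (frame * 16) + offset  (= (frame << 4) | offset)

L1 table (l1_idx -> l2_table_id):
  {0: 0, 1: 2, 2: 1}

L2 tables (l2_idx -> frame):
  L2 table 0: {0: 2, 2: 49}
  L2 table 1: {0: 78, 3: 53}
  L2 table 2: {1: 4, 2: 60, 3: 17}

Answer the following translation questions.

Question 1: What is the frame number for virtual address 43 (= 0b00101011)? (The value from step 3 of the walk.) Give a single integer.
vaddr = 43: l1_idx=0, l2_idx=2
L1[0] = 0; L2[0][2] = 49

Answer: 49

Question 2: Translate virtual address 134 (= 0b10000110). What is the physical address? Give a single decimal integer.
vaddr = 134 = 0b10000110
Split: l1_idx=2, l2_idx=0, offset=6
L1[2] = 1
L2[1][0] = 78
paddr = 78 * 16 + 6 = 1254

Answer: 1254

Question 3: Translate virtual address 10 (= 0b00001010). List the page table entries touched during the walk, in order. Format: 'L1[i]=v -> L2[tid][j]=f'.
Answer: L1[0]=0 -> L2[0][0]=2

Derivation:
vaddr = 10 = 0b00001010
Split: l1_idx=0, l2_idx=0, offset=10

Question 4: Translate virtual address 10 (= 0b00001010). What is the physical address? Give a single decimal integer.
vaddr = 10 = 0b00001010
Split: l1_idx=0, l2_idx=0, offset=10
L1[0] = 0
L2[0][0] = 2
paddr = 2 * 16 + 10 = 42

Answer: 42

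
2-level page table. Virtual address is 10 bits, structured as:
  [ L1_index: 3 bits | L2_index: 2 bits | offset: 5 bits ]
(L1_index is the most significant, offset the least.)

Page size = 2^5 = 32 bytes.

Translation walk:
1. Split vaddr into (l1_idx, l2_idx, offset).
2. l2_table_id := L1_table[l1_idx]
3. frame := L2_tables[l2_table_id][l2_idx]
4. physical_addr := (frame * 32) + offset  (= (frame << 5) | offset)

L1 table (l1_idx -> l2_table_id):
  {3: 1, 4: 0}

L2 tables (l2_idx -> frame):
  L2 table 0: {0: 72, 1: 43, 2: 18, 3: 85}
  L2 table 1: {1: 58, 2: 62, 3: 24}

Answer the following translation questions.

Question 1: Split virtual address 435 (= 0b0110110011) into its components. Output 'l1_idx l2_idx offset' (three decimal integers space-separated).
Answer: 3 1 19

Derivation:
vaddr = 435 = 0b0110110011
  top 3 bits -> l1_idx = 3
  next 2 bits -> l2_idx = 1
  bottom 5 bits -> offset = 19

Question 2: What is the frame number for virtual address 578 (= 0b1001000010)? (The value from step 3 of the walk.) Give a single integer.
vaddr = 578: l1_idx=4, l2_idx=2
L1[4] = 0; L2[0][2] = 18

Answer: 18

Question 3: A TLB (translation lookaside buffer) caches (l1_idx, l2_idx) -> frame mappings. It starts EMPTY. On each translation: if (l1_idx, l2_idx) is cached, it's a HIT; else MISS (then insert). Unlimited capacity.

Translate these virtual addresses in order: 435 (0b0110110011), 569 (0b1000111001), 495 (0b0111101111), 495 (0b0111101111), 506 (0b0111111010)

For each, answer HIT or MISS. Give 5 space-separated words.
vaddr=435: (3,1) not in TLB -> MISS, insert
vaddr=569: (4,1) not in TLB -> MISS, insert
vaddr=495: (3,3) not in TLB -> MISS, insert
vaddr=495: (3,3) in TLB -> HIT
vaddr=506: (3,3) in TLB -> HIT

Answer: MISS MISS MISS HIT HIT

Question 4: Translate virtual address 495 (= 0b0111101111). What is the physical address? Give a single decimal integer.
Answer: 783

Derivation:
vaddr = 495 = 0b0111101111
Split: l1_idx=3, l2_idx=3, offset=15
L1[3] = 1
L2[1][3] = 24
paddr = 24 * 32 + 15 = 783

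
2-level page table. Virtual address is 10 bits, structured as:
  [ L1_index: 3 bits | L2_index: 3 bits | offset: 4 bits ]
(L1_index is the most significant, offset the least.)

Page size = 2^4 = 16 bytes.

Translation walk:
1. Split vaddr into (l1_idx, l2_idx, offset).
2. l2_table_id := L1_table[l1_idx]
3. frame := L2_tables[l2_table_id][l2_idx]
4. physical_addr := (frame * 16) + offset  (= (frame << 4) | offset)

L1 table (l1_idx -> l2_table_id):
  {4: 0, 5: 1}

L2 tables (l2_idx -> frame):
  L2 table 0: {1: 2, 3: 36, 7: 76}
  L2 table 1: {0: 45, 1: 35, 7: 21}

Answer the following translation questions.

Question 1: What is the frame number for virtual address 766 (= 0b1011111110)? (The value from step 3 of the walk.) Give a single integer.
Answer: 21

Derivation:
vaddr = 766: l1_idx=5, l2_idx=7
L1[5] = 1; L2[1][7] = 21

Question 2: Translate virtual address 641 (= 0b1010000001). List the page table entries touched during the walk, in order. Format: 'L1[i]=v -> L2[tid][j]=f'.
vaddr = 641 = 0b1010000001
Split: l1_idx=5, l2_idx=0, offset=1

Answer: L1[5]=1 -> L2[1][0]=45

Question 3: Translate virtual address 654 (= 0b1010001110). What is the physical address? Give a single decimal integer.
Answer: 734

Derivation:
vaddr = 654 = 0b1010001110
Split: l1_idx=5, l2_idx=0, offset=14
L1[5] = 1
L2[1][0] = 45
paddr = 45 * 16 + 14 = 734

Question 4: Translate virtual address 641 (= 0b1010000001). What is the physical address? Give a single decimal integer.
Answer: 721

Derivation:
vaddr = 641 = 0b1010000001
Split: l1_idx=5, l2_idx=0, offset=1
L1[5] = 1
L2[1][0] = 45
paddr = 45 * 16 + 1 = 721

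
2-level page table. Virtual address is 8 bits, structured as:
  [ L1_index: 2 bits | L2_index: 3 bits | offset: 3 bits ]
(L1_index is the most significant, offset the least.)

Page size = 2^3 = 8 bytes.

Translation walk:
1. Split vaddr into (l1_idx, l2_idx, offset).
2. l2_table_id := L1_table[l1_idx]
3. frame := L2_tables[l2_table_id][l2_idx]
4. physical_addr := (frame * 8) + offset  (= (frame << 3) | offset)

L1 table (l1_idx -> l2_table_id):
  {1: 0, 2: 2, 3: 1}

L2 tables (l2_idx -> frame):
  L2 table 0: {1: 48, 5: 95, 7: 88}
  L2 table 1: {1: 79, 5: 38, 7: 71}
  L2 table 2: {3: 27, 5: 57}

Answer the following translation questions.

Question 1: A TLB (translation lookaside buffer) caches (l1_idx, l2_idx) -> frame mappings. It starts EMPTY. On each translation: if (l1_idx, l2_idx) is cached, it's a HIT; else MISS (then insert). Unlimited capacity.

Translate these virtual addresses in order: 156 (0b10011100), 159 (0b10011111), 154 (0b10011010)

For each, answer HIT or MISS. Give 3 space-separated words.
vaddr=156: (2,3) not in TLB -> MISS, insert
vaddr=159: (2,3) in TLB -> HIT
vaddr=154: (2,3) in TLB -> HIT

Answer: MISS HIT HIT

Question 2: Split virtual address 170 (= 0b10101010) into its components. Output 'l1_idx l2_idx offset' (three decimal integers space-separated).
Answer: 2 5 2

Derivation:
vaddr = 170 = 0b10101010
  top 2 bits -> l1_idx = 2
  next 3 bits -> l2_idx = 5
  bottom 3 bits -> offset = 2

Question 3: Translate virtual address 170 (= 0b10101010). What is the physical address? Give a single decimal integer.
vaddr = 170 = 0b10101010
Split: l1_idx=2, l2_idx=5, offset=2
L1[2] = 2
L2[2][5] = 57
paddr = 57 * 8 + 2 = 458

Answer: 458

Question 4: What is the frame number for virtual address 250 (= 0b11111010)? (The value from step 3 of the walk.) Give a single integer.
Answer: 71

Derivation:
vaddr = 250: l1_idx=3, l2_idx=7
L1[3] = 1; L2[1][7] = 71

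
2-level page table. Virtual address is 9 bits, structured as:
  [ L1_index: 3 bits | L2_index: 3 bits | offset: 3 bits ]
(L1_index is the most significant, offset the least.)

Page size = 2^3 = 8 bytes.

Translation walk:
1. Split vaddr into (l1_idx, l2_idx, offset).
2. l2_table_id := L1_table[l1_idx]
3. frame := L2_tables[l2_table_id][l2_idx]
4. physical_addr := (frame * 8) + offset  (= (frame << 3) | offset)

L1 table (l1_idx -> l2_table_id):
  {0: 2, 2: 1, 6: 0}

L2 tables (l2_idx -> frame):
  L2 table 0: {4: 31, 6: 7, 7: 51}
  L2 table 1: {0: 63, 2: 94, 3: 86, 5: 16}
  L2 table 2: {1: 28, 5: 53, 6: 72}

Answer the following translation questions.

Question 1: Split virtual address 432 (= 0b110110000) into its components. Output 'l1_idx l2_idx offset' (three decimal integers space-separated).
vaddr = 432 = 0b110110000
  top 3 bits -> l1_idx = 6
  next 3 bits -> l2_idx = 6
  bottom 3 bits -> offset = 0

Answer: 6 6 0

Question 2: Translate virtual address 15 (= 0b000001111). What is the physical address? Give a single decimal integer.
Answer: 231

Derivation:
vaddr = 15 = 0b000001111
Split: l1_idx=0, l2_idx=1, offset=7
L1[0] = 2
L2[2][1] = 28
paddr = 28 * 8 + 7 = 231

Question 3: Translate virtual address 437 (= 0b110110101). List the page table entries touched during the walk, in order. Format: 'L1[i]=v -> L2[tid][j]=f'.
Answer: L1[6]=0 -> L2[0][6]=7

Derivation:
vaddr = 437 = 0b110110101
Split: l1_idx=6, l2_idx=6, offset=5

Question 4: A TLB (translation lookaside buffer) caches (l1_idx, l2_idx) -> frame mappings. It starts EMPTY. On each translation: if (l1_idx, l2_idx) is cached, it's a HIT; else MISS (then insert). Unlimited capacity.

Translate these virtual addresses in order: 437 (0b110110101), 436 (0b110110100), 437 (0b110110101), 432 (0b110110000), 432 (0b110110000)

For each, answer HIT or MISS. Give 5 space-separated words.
Answer: MISS HIT HIT HIT HIT

Derivation:
vaddr=437: (6,6) not in TLB -> MISS, insert
vaddr=436: (6,6) in TLB -> HIT
vaddr=437: (6,6) in TLB -> HIT
vaddr=432: (6,6) in TLB -> HIT
vaddr=432: (6,6) in TLB -> HIT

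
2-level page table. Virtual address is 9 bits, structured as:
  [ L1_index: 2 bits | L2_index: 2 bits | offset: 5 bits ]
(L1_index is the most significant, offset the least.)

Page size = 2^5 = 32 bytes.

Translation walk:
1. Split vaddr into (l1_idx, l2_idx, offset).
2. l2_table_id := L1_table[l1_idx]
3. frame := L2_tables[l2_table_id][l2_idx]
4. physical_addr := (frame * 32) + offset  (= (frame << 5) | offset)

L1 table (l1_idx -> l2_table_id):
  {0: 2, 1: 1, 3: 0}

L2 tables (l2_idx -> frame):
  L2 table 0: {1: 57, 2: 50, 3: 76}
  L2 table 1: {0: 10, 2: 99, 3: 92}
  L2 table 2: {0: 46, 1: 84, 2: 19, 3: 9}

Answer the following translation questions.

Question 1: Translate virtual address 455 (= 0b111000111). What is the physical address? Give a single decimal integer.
Answer: 1607

Derivation:
vaddr = 455 = 0b111000111
Split: l1_idx=3, l2_idx=2, offset=7
L1[3] = 0
L2[0][2] = 50
paddr = 50 * 32 + 7 = 1607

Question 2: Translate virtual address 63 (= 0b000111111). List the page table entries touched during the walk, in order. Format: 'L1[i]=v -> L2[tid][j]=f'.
vaddr = 63 = 0b000111111
Split: l1_idx=0, l2_idx=1, offset=31

Answer: L1[0]=2 -> L2[2][1]=84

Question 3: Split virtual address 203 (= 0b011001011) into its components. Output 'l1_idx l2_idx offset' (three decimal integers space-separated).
vaddr = 203 = 0b011001011
  top 2 bits -> l1_idx = 1
  next 2 bits -> l2_idx = 2
  bottom 5 bits -> offset = 11

Answer: 1 2 11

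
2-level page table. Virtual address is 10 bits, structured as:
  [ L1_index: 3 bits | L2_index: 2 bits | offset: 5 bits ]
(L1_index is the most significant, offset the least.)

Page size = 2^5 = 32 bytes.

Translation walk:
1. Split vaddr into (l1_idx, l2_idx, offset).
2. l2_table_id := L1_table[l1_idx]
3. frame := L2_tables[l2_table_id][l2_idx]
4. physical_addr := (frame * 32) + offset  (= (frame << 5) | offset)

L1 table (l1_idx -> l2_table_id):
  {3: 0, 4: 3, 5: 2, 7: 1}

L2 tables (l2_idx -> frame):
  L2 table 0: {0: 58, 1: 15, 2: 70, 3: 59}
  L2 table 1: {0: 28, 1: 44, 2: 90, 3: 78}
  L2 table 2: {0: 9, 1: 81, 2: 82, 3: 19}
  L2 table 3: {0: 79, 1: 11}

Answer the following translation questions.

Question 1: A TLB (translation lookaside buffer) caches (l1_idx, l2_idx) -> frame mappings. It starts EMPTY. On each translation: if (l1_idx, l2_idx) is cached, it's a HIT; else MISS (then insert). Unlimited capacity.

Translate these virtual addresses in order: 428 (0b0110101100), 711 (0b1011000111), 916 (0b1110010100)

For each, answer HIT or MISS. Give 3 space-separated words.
Answer: MISS MISS MISS

Derivation:
vaddr=428: (3,1) not in TLB -> MISS, insert
vaddr=711: (5,2) not in TLB -> MISS, insert
vaddr=916: (7,0) not in TLB -> MISS, insert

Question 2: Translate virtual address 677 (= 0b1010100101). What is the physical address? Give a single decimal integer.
vaddr = 677 = 0b1010100101
Split: l1_idx=5, l2_idx=1, offset=5
L1[5] = 2
L2[2][1] = 81
paddr = 81 * 32 + 5 = 2597

Answer: 2597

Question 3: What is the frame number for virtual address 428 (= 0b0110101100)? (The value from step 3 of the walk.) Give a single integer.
Answer: 15

Derivation:
vaddr = 428: l1_idx=3, l2_idx=1
L1[3] = 0; L2[0][1] = 15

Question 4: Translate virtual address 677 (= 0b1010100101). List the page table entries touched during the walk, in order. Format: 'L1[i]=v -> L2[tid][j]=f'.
Answer: L1[5]=2 -> L2[2][1]=81

Derivation:
vaddr = 677 = 0b1010100101
Split: l1_idx=5, l2_idx=1, offset=5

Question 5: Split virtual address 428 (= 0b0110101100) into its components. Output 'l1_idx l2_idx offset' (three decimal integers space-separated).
vaddr = 428 = 0b0110101100
  top 3 bits -> l1_idx = 3
  next 2 bits -> l2_idx = 1
  bottom 5 bits -> offset = 12

Answer: 3 1 12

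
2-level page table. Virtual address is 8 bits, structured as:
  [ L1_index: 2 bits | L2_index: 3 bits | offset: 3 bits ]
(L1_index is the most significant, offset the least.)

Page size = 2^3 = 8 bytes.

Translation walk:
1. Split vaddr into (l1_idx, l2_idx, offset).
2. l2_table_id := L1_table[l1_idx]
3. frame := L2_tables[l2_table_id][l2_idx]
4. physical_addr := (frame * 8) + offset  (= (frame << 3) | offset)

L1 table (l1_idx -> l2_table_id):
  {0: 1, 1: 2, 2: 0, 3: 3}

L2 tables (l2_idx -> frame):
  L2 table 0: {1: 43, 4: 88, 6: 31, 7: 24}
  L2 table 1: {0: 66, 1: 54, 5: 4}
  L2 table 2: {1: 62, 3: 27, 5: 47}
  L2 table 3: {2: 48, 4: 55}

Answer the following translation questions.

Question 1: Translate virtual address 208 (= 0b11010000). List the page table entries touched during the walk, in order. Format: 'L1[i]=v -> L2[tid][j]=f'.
vaddr = 208 = 0b11010000
Split: l1_idx=3, l2_idx=2, offset=0

Answer: L1[3]=3 -> L2[3][2]=48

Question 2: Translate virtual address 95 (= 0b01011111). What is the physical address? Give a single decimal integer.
vaddr = 95 = 0b01011111
Split: l1_idx=1, l2_idx=3, offset=7
L1[1] = 2
L2[2][3] = 27
paddr = 27 * 8 + 7 = 223

Answer: 223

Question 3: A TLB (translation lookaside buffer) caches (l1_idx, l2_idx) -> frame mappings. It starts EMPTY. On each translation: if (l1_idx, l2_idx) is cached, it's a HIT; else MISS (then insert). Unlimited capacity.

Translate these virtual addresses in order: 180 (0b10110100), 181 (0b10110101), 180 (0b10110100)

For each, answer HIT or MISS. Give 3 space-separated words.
vaddr=180: (2,6) not in TLB -> MISS, insert
vaddr=181: (2,6) in TLB -> HIT
vaddr=180: (2,6) in TLB -> HIT

Answer: MISS HIT HIT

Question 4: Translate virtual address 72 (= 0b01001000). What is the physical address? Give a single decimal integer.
Answer: 496

Derivation:
vaddr = 72 = 0b01001000
Split: l1_idx=1, l2_idx=1, offset=0
L1[1] = 2
L2[2][1] = 62
paddr = 62 * 8 + 0 = 496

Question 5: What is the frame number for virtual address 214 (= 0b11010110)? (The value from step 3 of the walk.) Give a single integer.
Answer: 48

Derivation:
vaddr = 214: l1_idx=3, l2_idx=2
L1[3] = 3; L2[3][2] = 48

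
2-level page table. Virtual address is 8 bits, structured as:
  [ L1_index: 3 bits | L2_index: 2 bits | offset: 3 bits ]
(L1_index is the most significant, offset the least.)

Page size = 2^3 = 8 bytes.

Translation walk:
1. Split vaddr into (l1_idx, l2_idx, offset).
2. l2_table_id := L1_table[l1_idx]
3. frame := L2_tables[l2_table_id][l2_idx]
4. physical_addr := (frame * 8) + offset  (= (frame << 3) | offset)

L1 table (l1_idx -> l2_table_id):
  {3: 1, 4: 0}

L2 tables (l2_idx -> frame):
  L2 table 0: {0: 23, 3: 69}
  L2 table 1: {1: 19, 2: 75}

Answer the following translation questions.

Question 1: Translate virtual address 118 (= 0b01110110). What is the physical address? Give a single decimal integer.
Answer: 606

Derivation:
vaddr = 118 = 0b01110110
Split: l1_idx=3, l2_idx=2, offset=6
L1[3] = 1
L2[1][2] = 75
paddr = 75 * 8 + 6 = 606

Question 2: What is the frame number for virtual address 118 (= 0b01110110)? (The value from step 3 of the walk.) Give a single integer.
Answer: 75

Derivation:
vaddr = 118: l1_idx=3, l2_idx=2
L1[3] = 1; L2[1][2] = 75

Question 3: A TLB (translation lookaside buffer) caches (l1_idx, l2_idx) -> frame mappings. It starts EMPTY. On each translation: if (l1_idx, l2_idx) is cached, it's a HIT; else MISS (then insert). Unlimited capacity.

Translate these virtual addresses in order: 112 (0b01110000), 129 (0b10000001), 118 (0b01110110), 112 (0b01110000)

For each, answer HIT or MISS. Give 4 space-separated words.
vaddr=112: (3,2) not in TLB -> MISS, insert
vaddr=129: (4,0) not in TLB -> MISS, insert
vaddr=118: (3,2) in TLB -> HIT
vaddr=112: (3,2) in TLB -> HIT

Answer: MISS MISS HIT HIT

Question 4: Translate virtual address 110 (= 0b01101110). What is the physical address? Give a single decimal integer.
vaddr = 110 = 0b01101110
Split: l1_idx=3, l2_idx=1, offset=6
L1[3] = 1
L2[1][1] = 19
paddr = 19 * 8 + 6 = 158

Answer: 158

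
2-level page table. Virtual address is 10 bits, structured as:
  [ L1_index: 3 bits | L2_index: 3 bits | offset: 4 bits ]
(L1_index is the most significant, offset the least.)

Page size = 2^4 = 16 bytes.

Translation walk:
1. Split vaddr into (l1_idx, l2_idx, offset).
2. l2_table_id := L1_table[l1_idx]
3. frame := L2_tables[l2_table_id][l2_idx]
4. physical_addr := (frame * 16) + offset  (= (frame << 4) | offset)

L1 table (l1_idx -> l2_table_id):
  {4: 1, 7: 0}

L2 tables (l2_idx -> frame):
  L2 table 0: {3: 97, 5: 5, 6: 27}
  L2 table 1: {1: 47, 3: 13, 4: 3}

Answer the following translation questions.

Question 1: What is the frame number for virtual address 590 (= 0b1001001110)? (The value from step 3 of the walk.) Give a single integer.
Answer: 3

Derivation:
vaddr = 590: l1_idx=4, l2_idx=4
L1[4] = 1; L2[1][4] = 3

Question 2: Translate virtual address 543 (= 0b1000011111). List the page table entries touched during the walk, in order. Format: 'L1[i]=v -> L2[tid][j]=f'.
Answer: L1[4]=1 -> L2[1][1]=47

Derivation:
vaddr = 543 = 0b1000011111
Split: l1_idx=4, l2_idx=1, offset=15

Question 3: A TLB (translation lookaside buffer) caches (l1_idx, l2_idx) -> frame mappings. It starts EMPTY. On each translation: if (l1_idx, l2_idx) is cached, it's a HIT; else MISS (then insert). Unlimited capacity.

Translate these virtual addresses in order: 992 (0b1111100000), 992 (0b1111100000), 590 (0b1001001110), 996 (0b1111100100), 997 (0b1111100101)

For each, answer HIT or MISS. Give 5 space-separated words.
Answer: MISS HIT MISS HIT HIT

Derivation:
vaddr=992: (7,6) not in TLB -> MISS, insert
vaddr=992: (7,6) in TLB -> HIT
vaddr=590: (4,4) not in TLB -> MISS, insert
vaddr=996: (7,6) in TLB -> HIT
vaddr=997: (7,6) in TLB -> HIT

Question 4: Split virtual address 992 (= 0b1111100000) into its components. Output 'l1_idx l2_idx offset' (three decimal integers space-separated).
Answer: 7 6 0

Derivation:
vaddr = 992 = 0b1111100000
  top 3 bits -> l1_idx = 7
  next 3 bits -> l2_idx = 6
  bottom 4 bits -> offset = 0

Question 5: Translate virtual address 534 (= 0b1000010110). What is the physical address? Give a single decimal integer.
Answer: 758

Derivation:
vaddr = 534 = 0b1000010110
Split: l1_idx=4, l2_idx=1, offset=6
L1[4] = 1
L2[1][1] = 47
paddr = 47 * 16 + 6 = 758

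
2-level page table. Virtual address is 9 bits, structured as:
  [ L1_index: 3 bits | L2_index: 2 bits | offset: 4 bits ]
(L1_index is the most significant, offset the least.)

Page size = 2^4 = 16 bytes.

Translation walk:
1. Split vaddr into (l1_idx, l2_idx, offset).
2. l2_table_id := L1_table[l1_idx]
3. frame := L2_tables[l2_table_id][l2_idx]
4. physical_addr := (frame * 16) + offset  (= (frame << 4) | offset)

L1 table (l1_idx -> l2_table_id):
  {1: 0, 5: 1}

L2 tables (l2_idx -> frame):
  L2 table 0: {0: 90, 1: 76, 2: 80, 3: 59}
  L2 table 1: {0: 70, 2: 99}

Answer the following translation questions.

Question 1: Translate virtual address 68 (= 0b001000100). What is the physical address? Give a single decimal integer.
vaddr = 68 = 0b001000100
Split: l1_idx=1, l2_idx=0, offset=4
L1[1] = 0
L2[0][0] = 90
paddr = 90 * 16 + 4 = 1444

Answer: 1444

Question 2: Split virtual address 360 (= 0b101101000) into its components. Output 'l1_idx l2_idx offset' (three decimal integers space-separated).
Answer: 5 2 8

Derivation:
vaddr = 360 = 0b101101000
  top 3 bits -> l1_idx = 5
  next 2 bits -> l2_idx = 2
  bottom 4 bits -> offset = 8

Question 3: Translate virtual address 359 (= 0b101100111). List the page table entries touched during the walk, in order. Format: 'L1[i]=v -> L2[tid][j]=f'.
vaddr = 359 = 0b101100111
Split: l1_idx=5, l2_idx=2, offset=7

Answer: L1[5]=1 -> L2[1][2]=99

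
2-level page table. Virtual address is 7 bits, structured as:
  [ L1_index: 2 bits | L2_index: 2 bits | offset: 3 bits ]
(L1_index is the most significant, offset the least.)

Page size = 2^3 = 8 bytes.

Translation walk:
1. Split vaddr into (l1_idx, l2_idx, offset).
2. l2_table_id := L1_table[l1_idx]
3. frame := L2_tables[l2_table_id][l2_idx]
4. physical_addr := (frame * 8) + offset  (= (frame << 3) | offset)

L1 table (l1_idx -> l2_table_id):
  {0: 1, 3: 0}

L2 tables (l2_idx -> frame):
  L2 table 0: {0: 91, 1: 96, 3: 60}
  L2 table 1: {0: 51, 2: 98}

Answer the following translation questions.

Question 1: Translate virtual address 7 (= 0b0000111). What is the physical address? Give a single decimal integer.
Answer: 415

Derivation:
vaddr = 7 = 0b0000111
Split: l1_idx=0, l2_idx=0, offset=7
L1[0] = 1
L2[1][0] = 51
paddr = 51 * 8 + 7 = 415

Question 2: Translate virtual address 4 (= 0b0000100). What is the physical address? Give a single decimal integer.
vaddr = 4 = 0b0000100
Split: l1_idx=0, l2_idx=0, offset=4
L1[0] = 1
L2[1][0] = 51
paddr = 51 * 8 + 4 = 412

Answer: 412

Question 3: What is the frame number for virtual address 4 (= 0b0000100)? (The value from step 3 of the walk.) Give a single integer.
vaddr = 4: l1_idx=0, l2_idx=0
L1[0] = 1; L2[1][0] = 51

Answer: 51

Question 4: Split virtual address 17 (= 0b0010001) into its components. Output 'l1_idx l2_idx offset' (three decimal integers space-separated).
vaddr = 17 = 0b0010001
  top 2 bits -> l1_idx = 0
  next 2 bits -> l2_idx = 2
  bottom 3 bits -> offset = 1

Answer: 0 2 1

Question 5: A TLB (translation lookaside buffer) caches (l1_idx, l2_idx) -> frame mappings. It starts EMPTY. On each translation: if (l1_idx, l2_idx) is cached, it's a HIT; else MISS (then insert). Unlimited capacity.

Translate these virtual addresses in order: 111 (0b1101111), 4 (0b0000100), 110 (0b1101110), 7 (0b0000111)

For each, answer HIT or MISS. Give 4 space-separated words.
vaddr=111: (3,1) not in TLB -> MISS, insert
vaddr=4: (0,0) not in TLB -> MISS, insert
vaddr=110: (3,1) in TLB -> HIT
vaddr=7: (0,0) in TLB -> HIT

Answer: MISS MISS HIT HIT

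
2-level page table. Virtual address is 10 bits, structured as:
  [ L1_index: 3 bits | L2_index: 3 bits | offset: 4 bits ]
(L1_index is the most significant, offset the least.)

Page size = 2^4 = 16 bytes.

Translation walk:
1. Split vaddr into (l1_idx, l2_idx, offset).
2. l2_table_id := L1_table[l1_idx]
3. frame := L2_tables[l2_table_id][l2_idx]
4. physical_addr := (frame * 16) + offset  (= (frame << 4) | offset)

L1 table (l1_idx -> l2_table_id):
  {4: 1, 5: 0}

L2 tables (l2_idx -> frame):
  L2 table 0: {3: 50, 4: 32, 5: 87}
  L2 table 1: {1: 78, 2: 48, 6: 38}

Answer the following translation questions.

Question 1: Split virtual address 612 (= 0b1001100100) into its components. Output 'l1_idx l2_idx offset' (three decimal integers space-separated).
Answer: 4 6 4

Derivation:
vaddr = 612 = 0b1001100100
  top 3 bits -> l1_idx = 4
  next 3 bits -> l2_idx = 6
  bottom 4 bits -> offset = 4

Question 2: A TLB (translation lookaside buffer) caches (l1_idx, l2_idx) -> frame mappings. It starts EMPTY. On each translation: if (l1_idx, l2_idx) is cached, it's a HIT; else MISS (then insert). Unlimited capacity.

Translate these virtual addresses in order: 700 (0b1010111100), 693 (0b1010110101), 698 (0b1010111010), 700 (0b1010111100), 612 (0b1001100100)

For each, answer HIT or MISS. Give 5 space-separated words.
Answer: MISS HIT HIT HIT MISS

Derivation:
vaddr=700: (5,3) not in TLB -> MISS, insert
vaddr=693: (5,3) in TLB -> HIT
vaddr=698: (5,3) in TLB -> HIT
vaddr=700: (5,3) in TLB -> HIT
vaddr=612: (4,6) not in TLB -> MISS, insert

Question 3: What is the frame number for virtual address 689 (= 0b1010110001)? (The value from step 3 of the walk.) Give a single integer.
vaddr = 689: l1_idx=5, l2_idx=3
L1[5] = 0; L2[0][3] = 50

Answer: 50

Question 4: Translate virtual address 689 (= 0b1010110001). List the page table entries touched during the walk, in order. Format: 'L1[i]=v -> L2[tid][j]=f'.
vaddr = 689 = 0b1010110001
Split: l1_idx=5, l2_idx=3, offset=1

Answer: L1[5]=0 -> L2[0][3]=50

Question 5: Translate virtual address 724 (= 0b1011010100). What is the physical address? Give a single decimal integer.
vaddr = 724 = 0b1011010100
Split: l1_idx=5, l2_idx=5, offset=4
L1[5] = 0
L2[0][5] = 87
paddr = 87 * 16 + 4 = 1396

Answer: 1396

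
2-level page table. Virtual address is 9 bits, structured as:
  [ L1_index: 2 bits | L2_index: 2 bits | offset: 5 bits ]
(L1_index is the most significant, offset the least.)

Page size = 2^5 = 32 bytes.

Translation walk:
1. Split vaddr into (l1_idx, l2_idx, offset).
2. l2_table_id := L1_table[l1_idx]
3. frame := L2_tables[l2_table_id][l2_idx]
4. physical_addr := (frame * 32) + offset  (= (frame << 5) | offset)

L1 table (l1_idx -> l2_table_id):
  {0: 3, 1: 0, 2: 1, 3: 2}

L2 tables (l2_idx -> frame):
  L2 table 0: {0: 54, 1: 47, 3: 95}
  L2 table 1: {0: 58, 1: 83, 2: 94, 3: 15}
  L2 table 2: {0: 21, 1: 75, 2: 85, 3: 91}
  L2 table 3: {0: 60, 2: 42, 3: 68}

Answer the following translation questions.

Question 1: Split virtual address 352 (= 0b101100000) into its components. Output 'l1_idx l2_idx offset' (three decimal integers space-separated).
vaddr = 352 = 0b101100000
  top 2 bits -> l1_idx = 2
  next 2 bits -> l2_idx = 3
  bottom 5 bits -> offset = 0

Answer: 2 3 0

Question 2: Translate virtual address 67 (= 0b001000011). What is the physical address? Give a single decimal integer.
vaddr = 67 = 0b001000011
Split: l1_idx=0, l2_idx=2, offset=3
L1[0] = 3
L2[3][2] = 42
paddr = 42 * 32 + 3 = 1347

Answer: 1347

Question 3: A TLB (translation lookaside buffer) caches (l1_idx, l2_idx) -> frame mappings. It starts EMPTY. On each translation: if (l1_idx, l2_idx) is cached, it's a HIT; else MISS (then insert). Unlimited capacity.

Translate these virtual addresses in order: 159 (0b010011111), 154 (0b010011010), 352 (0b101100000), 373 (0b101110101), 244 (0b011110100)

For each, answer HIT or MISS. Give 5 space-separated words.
Answer: MISS HIT MISS HIT MISS

Derivation:
vaddr=159: (1,0) not in TLB -> MISS, insert
vaddr=154: (1,0) in TLB -> HIT
vaddr=352: (2,3) not in TLB -> MISS, insert
vaddr=373: (2,3) in TLB -> HIT
vaddr=244: (1,3) not in TLB -> MISS, insert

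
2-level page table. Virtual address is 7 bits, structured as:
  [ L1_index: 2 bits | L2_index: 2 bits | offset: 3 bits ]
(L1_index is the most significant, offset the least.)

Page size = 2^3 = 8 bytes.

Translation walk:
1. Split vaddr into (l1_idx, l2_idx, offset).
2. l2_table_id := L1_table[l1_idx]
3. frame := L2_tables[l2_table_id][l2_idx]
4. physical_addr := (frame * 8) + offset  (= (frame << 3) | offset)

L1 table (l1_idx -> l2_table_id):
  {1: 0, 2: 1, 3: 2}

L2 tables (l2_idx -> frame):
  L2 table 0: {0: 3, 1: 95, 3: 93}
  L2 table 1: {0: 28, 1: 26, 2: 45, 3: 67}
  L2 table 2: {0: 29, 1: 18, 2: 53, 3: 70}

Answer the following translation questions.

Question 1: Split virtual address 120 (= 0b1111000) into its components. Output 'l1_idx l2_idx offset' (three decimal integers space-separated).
Answer: 3 3 0

Derivation:
vaddr = 120 = 0b1111000
  top 2 bits -> l1_idx = 3
  next 2 bits -> l2_idx = 3
  bottom 3 bits -> offset = 0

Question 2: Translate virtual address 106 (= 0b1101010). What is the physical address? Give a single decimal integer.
vaddr = 106 = 0b1101010
Split: l1_idx=3, l2_idx=1, offset=2
L1[3] = 2
L2[2][1] = 18
paddr = 18 * 8 + 2 = 146

Answer: 146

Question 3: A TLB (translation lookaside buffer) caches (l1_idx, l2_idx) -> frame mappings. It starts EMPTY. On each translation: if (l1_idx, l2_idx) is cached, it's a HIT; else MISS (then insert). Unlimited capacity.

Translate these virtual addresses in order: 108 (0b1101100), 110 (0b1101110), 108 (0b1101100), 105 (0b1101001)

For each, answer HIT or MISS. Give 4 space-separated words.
Answer: MISS HIT HIT HIT

Derivation:
vaddr=108: (3,1) not in TLB -> MISS, insert
vaddr=110: (3,1) in TLB -> HIT
vaddr=108: (3,1) in TLB -> HIT
vaddr=105: (3,1) in TLB -> HIT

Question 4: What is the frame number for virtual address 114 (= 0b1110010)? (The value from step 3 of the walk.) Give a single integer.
vaddr = 114: l1_idx=3, l2_idx=2
L1[3] = 2; L2[2][2] = 53

Answer: 53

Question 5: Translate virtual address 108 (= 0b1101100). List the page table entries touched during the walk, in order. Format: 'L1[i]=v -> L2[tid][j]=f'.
Answer: L1[3]=2 -> L2[2][1]=18

Derivation:
vaddr = 108 = 0b1101100
Split: l1_idx=3, l2_idx=1, offset=4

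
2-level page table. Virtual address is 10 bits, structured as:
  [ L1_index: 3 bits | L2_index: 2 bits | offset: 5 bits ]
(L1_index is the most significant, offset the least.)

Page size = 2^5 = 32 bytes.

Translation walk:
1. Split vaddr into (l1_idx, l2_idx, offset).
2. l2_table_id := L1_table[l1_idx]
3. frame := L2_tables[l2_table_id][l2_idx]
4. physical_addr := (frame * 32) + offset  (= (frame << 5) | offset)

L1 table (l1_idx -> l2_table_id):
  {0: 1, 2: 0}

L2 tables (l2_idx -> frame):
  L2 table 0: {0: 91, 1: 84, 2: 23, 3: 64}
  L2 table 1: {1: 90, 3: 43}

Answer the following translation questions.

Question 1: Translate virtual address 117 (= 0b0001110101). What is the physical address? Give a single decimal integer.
vaddr = 117 = 0b0001110101
Split: l1_idx=0, l2_idx=3, offset=21
L1[0] = 1
L2[1][3] = 43
paddr = 43 * 32 + 21 = 1397

Answer: 1397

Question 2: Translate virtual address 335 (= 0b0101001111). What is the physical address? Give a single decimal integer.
Answer: 751

Derivation:
vaddr = 335 = 0b0101001111
Split: l1_idx=2, l2_idx=2, offset=15
L1[2] = 0
L2[0][2] = 23
paddr = 23 * 32 + 15 = 751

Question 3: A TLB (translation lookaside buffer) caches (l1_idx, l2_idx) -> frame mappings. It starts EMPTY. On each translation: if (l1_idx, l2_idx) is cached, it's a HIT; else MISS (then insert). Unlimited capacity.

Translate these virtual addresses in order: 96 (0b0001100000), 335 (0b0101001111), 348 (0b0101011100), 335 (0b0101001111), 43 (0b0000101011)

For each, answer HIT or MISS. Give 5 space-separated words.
vaddr=96: (0,3) not in TLB -> MISS, insert
vaddr=335: (2,2) not in TLB -> MISS, insert
vaddr=348: (2,2) in TLB -> HIT
vaddr=335: (2,2) in TLB -> HIT
vaddr=43: (0,1) not in TLB -> MISS, insert

Answer: MISS MISS HIT HIT MISS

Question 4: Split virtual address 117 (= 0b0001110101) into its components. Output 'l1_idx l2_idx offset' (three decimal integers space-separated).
Answer: 0 3 21

Derivation:
vaddr = 117 = 0b0001110101
  top 3 bits -> l1_idx = 0
  next 2 bits -> l2_idx = 3
  bottom 5 bits -> offset = 21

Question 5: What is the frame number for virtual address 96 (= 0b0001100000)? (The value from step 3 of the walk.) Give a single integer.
Answer: 43

Derivation:
vaddr = 96: l1_idx=0, l2_idx=3
L1[0] = 1; L2[1][3] = 43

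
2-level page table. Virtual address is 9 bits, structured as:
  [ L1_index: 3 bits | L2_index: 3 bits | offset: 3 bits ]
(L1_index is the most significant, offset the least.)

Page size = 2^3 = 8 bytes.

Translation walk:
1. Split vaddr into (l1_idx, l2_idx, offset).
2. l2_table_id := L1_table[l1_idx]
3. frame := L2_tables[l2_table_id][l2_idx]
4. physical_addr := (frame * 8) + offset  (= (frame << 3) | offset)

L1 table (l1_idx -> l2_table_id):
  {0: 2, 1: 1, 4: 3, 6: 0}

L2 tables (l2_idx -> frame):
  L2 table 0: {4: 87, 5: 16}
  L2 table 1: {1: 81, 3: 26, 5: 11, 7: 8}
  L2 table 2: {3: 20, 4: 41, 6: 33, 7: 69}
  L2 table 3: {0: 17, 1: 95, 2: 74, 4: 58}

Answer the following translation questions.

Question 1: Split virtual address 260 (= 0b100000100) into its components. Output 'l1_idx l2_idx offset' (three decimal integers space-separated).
vaddr = 260 = 0b100000100
  top 3 bits -> l1_idx = 4
  next 3 bits -> l2_idx = 0
  bottom 3 bits -> offset = 4

Answer: 4 0 4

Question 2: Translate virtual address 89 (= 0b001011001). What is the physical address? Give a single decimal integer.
vaddr = 89 = 0b001011001
Split: l1_idx=1, l2_idx=3, offset=1
L1[1] = 1
L2[1][3] = 26
paddr = 26 * 8 + 1 = 209

Answer: 209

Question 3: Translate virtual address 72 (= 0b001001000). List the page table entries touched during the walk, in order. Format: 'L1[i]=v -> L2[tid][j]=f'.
vaddr = 72 = 0b001001000
Split: l1_idx=1, l2_idx=1, offset=0

Answer: L1[1]=1 -> L2[1][1]=81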